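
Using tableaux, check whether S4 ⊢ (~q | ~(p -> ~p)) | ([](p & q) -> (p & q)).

Valid in S4

Tableau for the negation ~((~q | ~(p -> ~p)) | ([](p & q) -> (p & q))):
1. ~((~q | ~(p -> ~p)) | ([](p & q) -> (p & q))), 0
2. ~(~q | ~(p -> ~p)), 0
3. ~([](p & q) -> (p & q)), 0
4. q, 0
5. p -> ~p, 0
6. [](p & q), 0
7. ~(p & q), 0
8. p & q, 0
9. p, 0
10. ~p, 0
Accessibility: 0R0
Branch closes: p and ~p both at 0.
All branches of the negation close; one closing branch shown above.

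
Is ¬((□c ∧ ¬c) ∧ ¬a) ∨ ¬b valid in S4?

Yes, valid

Tableau for the negation ¬(¬((□c ∧ ¬c) ∧ ¬a) ∨ ¬b):
1. ¬(¬((□c ∧ ¬c) ∧ ¬a) ∨ ¬b), w0
2. (□c ∧ ¬c) ∧ ¬a, w0
3. b, w0
4. □c ∧ ¬c, w0
5. ¬a, w0
6. □c, w0
7. ¬c, w0
8. c, w0
Accessibility: w0Rw0
Branch closes: c and ¬c both at w0.
All branches of the negation close; one closing branch shown above.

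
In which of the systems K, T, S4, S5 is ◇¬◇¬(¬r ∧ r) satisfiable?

K

T-tableau for the formula:
1. ◇¬◇¬(¬r ∧ r), u
2. ¬◇¬(¬r ∧ r), v   [◇-rule on 1: fresh world v, uRv]
3. ¬r ∧ r, v   [¬◇-rule on 2 via vRv]
4. ¬r, v   [∧-rule on 3]
5. r, v   [∧-rule on 3]
Accessibility: uRu, uRv, vRv
Branch closes: r and ¬r both at v.
Every branch closes (one shown): unsatisfiable in T, hence also in S4, S5 (every S4/S5-frame is a T-frame).
K-tableau for the formula:
1. ◇¬◇¬(¬r ∧ r), u
2. ¬◇¬(¬r ∧ r), v   [◇-rule on 1: fresh world v, uRv]
Accessibility: uRv
Complete open branch: satisfiable in K.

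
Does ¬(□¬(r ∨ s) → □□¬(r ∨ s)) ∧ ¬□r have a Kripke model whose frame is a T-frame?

Satisfiable (open branch found)

1. ¬(□¬(r ∨ s) → □□¬(r ∨ s)) ∧ ¬□r, 0
2. ¬(□¬(r ∨ s) → □□¬(r ∨ s)), 0
3. ¬□r, 0
4. □¬(r ∨ s), 0
5. ¬□□¬(r ∨ s), 0
6. ¬(r ∨ s), 0
7. ¬r, 0
8. ¬s, 0
9. ¬r, 1
10. ¬(r ∨ s), 1
11. ¬s, 1
12. ¬□¬(r ∨ s), 2
13. ¬(r ∨ s), 2
14. ¬r, 2
15. ¬s, 2
16. r ∨ s, 3
17. s, 3
Accessibility: 0R0, 0R1, 0R2, 1R1, 2R2, 2R3, 3R3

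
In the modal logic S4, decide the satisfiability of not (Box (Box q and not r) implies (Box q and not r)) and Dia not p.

Unsatisfiable (every branch closes)

1. not (Box (Box q and not r) implies (Box q and not r)) and Dia not p, 0
2. not (Box (Box q and not r) implies (Box q and not r)), 0   [and-rule on 1]
3. Dia not p, 0   [and-rule on 1]
4. Box (Box q and not r), 0   [neg-implies-rule on 2]
5. not (Box q and not r), 0   [neg-implies-rule on 2]
6. Box q and not r, 0   [Box-rule on 4 via 0R0]
7. Box q, 0   [and-rule on 6]
8. not r, 0   [and-rule on 6]
9. q, 0   [Box-rule on 7 via 0R0]
10. not Box q, 0   [neg-and-rule on 5 (branches; this branch)]
11. not p, 1   [Dia-rule on 3: fresh world 1, 0R1]
12. Box q and not r, 1   [Box-rule on 4 via 0R1]
13. Box q, 1   [and-rule on 12]
14. not r, 1   [and-rule on 12]
15. q, 1   [Box-rule on 7 via 0R1]
16. not q, 2   [neg-Box-rule on 10: fresh world 2, 0R2]
17. Box q and not r, 2   [Box-rule on 4 via 0R2]
18. Box q, 2   [and-rule on 17]
19. not r, 2   [and-rule on 17]
20. q, 2   [Box-rule on 7 via 0R2]
Accessibility: 0R0, 0R1, 0R2, 1R1, 2R2
Branch closes: q and not q both at 2.
(One branch shown.) All branches close.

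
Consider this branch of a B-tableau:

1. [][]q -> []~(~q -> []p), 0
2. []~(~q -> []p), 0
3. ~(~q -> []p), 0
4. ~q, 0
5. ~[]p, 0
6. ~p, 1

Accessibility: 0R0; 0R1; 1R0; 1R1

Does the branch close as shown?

Open

There is no literal clash: for every atom and world, at most one sign appears.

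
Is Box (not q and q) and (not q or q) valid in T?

Invalid (countermodel exists)

Tableau for the negation not (Box (not q and q) and (not q or q)):
1. not (Box (not q and q) and (not q or q)), 0
2. not Box (not q and q), 0   [neg-and-rule on 1 (branches; this branch)]
3. not (not q and q), 1   [neg-Box-rule on 2: fresh world 1, 0R1]
4. not q, 1   [neg-and-rule on 3 (branches; this branch)]
Accessibility: 0R0, 0R1, 1R1
The negation has an open branch (countermodel exists).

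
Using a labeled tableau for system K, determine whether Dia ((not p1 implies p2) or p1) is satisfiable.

Satisfiable

1. Dia ((not p1 implies p2) or p1), 0
2. (not p1 implies p2) or p1, 1
3. p1, 1
Accessibility: 0R1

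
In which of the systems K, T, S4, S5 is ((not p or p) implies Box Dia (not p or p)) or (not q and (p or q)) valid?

T, S4, S5

K-tableau for the negation not (((not p or p) implies Box Dia (not p or p)) or (not q and (p or q))):
1. not (((not p or p) implies Box Dia (not p or p)) or (not q and (p or q))), 0
2. not ((not p or p) implies Box Dia (not p or p)), 0   [neg-or-rule on 1]
3. not (not q and (p or q)), 0   [neg-or-rule on 1]
4. not p or p, 0   [neg-implies-rule on 2]
5. not Box Dia (not p or p), 0   [neg-implies-rule on 2]
6. not (p or q), 0   [neg-and-rule on 3 (branches; this branch)]
7. not p, 0   [neg-or-rule on 6]
8. not q, 0   [neg-or-rule on 6]
9. not Dia (not p or p), 1   [neg-Box-rule on 5: fresh world 1, 0R1]
Accessibility: 0R1
Complete open branch: countermodel on a K-frame, so not valid in K.
T-tableau for the negation not (((not p or p) implies Box Dia (not p or p)) or (not q and (p or q))):
1. not (((not p or p) implies Box Dia (not p or p)) or (not q and (p or q))), 0
2. not ((not p or p) implies Box Dia (not p or p)), 0   [neg-or-rule on 1]
3. not (not q and (p or q)), 0   [neg-or-rule on 1]
4. not p or p, 0   [neg-implies-rule on 2]
5. not Box Dia (not p or p), 0   [neg-implies-rule on 2]
6. not (p or q), 0   [neg-and-rule on 3 (branches; this branch)]
7. not p, 0   [neg-or-rule on 6]
8. not q, 0   [neg-or-rule on 6]
9. not Dia (not p or p), 1   [neg-Box-rule on 5: fresh world 1, 0R1]
10. not (not p or p), 1   [neg-Dia-rule on 9 via 1R1]
11. p, 1   [neg-or-rule on 10]
12. not p, 1   [neg-or-rule on 10]
Accessibility: 0R0, 0R1, 1R1
Branch closes: p and not p both at 1.
Every branch closes (one shown): valid in T, hence also in S4, S5 (every theorem of T is a theorem of S4 and S5).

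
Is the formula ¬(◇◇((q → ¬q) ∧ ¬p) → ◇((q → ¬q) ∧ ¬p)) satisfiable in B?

1. ¬(◇◇((q → ¬q) ∧ ¬p) → ◇((q → ¬q) ∧ ¬p)), 0
2. ◇◇((q → ¬q) ∧ ¬p), 0   [¬→-rule on 1]
3. ¬◇((q → ¬q) ∧ ¬p), 0   [¬→-rule on 1]
4. ¬((q → ¬q) ∧ ¬p), 0   [¬◇-rule on 3 via 0R0]
5. p, 0   [¬∧-rule on 4 (branches; this branch)]
6. ◇((q → ¬q) ∧ ¬p), 1   [◇-rule on 2: fresh world 1, 0R1]
7. ¬((q → ¬q) ∧ ¬p), 1   [¬◇-rule on 3 via 0R1]
8. p, 1   [¬∧-rule on 7 (branches; this branch)]
9. (q → ¬q) ∧ ¬p, 2   [◇-rule on 6: fresh world 2, 1R2]
10. q → ¬q, 2   [∧-rule on 9]
11. ¬p, 2   [∧-rule on 9]
12. ¬q, 2   [→-rule on 10 (branches; this branch)]
Accessibility: 0R0, 0R1, 1R0, 1R1, 1R2, 2R1, 2R2

Satisfiable (open branch found)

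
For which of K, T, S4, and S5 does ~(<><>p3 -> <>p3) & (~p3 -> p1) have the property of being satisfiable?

S4-tableau for the formula:
1. ~(<><>p3 -> <>p3) & (~p3 -> p1), u
2. ~(<><>p3 -> <>p3), u   [&-rule on 1]
3. ~p3 -> p1, u   [&-rule on 1]
4. <><>p3, u   [~->-rule on 2]
5. ~<>p3, u   [~->-rule on 2]
6. ~p3, u   [~<>-rule on 5 via uRu]
7. p1, u   [->-rule on 3 (branches; this branch)]
8. <>p3, v   [<>-rule on 4: fresh world v, uRv]
9. ~p3, v   [~<>-rule on 5 via uRv]
10. p3, w   [<>-rule on 8: fresh world w, vRw]
11. ~p3, w   [~<>-rule on 5 via uRw]
Accessibility: uRu, uRv, uRw, vRv, vRw, wRw
Branch closes: p3 and ~p3 both at w.
Every branch closes (one shown): unsatisfiable in S4, hence also in S5 (every S5-frame is an S4-frame).
T-tableau for the formula:
1. ~(<><>p3 -> <>p3) & (~p3 -> p1), u
2. ~(<><>p3 -> <>p3), u   [&-rule on 1]
3. ~p3 -> p1, u   [&-rule on 1]
4. <><>p3, u   [~->-rule on 2]
5. ~<>p3, u   [~->-rule on 2]
6. ~p3, u   [~<>-rule on 5 via uRu]
7. p1, u   [->-rule on 3 (branches; this branch)]
8. <>p3, v   [<>-rule on 4: fresh world v, uRv]
9. ~p3, v   [~<>-rule on 5 via uRv]
10. p3, w   [<>-rule on 8: fresh world w, vRw]
Accessibility: uRu, uRv, vRv, vRw, wRw
Complete open branch: satisfiable in T, hence also in K (this T-model is also a K-model).

K, T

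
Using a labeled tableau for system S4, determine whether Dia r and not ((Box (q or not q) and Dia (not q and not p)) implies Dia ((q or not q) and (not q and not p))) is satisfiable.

No, unsatisfiable

1. Dia r and not ((Box (q or not q) and Dia (not q and not p)) implies Dia ((q or not q) and (not q and not p))), w0
2. Dia r, w0
3. not ((Box (q or not q) and Dia (not q and not p)) implies Dia ((q or not q) and (not q and not p))), w0
4. Box (q or not q) and Dia (not q and not p), w0
5. not Dia ((q or not q) and (not q and not p)), w0
6. Box (q or not q), w0
7. Dia (not q and not p), w0
8. not ((q or not q) and (not q and not p)), w0
9. q or not q, w0
10. not (not q and not p), w0
11. not q, w0
12. p, w0
13. r, w1
14. not ((q or not q) and (not q and not p)), w1
15. q or not q, w1
16. not (not q and not p), w1
17. not q, w1
18. p, w1
19. not q and not p, w2
20. not q, w2
21. not p, w2
22. not ((q or not q) and (not q and not p)), w2
23. q or not q, w2
24. not (not q and not p), w2
25. p, w2
Accessibility: w0Rw0, w0Rw1, w0Rw2, w1Rw1, w2Rw2
Branch closes: p and not p both at w2.
Every branch closes; the branch above is one of them.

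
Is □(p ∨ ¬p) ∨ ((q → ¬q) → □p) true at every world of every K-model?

Valid in K

Tableau for the negation ¬(□(p ∨ ¬p) ∨ ((q → ¬q) → □p)):
1. ¬(□(p ∨ ¬p) ∨ ((q → ¬q) → □p)), u
2. ¬□(p ∨ ¬p), u
3. ¬((q → ¬q) → □p), u
4. q → ¬q, u
5. ¬□p, u
6. ¬q, u
7. ¬(p ∨ ¬p), v
8. ¬p, v
9. p, v
Accessibility: uRv
Branch closes: p and ¬p both at v.
All branches of the negation close; one closing branch shown above.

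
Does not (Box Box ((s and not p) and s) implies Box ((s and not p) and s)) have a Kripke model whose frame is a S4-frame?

Unsatisfiable (every branch closes)

1. not (Box Box ((s and not p) and s) implies Box ((s and not p) and s)), u
2. Box Box ((s and not p) and s), u
3. not Box ((s and not p) and s), u
4. Box ((s and not p) and s), u
5. (s and not p) and s, u
6. s and not p, u
7. s, u
8. not p, u
9. not ((s and not p) and s), v
10. Box ((s and not p) and s), v
11. (s and not p) and s, v
12. s and not p, v
13. s, v
14. not p, v
15. not (s and not p), v
16. p, v
Accessibility: uRu, uRv, vRv
Branch closes: p and not p both at v.
(One branch shown.) All branches close.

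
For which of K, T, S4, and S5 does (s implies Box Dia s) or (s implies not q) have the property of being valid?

S5-tableau for the negation not ((s implies Box Dia s) or (s implies not q)):
1. not ((s implies Box Dia s) or (s implies not q)), u
2. not (s implies Box Dia s), u
3. not (s implies not q), u
4. s, u
5. not Box Dia s, u
6. q, u
7. not Dia s, v
8. not s, u
Accessibility: uRu, uRv, vRu, vRv
Branch closes: s and not s both at u.
Every branch closes (one shown): valid in S5.
S4-tableau for the negation not ((s implies Box Dia s) or (s implies not q)):
1. not ((s implies Box Dia s) or (s implies not q)), u
2. not (s implies Box Dia s), u
3. not (s implies not q), u
4. s, u
5. not Box Dia s, u
6. q, u
7. not Dia s, v
8. not s, v
Accessibility: uRu, uRv, vRv
Complete open branch: countermodel on an S4-frame, so not valid in S4, nor in K, T (the same frame is also a K-frame and a T-frame).

S5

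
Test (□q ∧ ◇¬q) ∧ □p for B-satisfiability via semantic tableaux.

No, unsatisfiable

1. (□q ∧ ◇¬q) ∧ □p, u
2. □q ∧ ◇¬q, u   [∧-rule on 1]
3. □p, u   [∧-rule on 1]
4. □q, u   [∧-rule on 2]
5. ◇¬q, u   [∧-rule on 2]
6. p, u   [□-rule on 3 via uRu]
7. q, u   [□-rule on 4 via uRu]
8. ¬q, v   [◇-rule on 5: fresh world v, uRv]
9. p, v   [□-rule on 3 via uRv]
10. q, v   [□-rule on 4 via uRv]
Accessibility: uRu, uRv, vRu, vRv
Branch closes: q and ¬q both at v.
(One branch shown.) All branches close.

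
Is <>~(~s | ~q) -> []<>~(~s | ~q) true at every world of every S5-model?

Tableau for the negation ~(<>~(~s | ~q) -> []<>~(~s | ~q)):
1. ~(<>~(~s | ~q) -> []<>~(~s | ~q)), 0
2. <>~(~s | ~q), 0   [~->-rule on 1]
3. ~[]<>~(~s | ~q), 0   [~->-rule on 1]
4. ~(~s | ~q), 1   [<>-rule on 2: fresh world 1, 0R1]
5. s, 1   [~|-rule on 4]
6. q, 1   [~|-rule on 4]
7. ~<>~(~s | ~q), 2   [~[]-rule on 3: fresh world 2, 0R2]
8. ~s | ~q, 0   [~<>-rule on 7 via 2R0]
9. ~s | ~q, 1   [~<>-rule on 7 via 2R1]
10. ~s | ~q, 2   [~<>-rule on 7 via 2R2]
11. ~q, 0   [|-rule on 8 (branches; this branch)]
12. ~q, 1   [|-rule on 9 (branches; this branch)]
Accessibility: 0R0, 0R1, 0R2, 1R0, 1R1, 1R2, 2R0, 2R1, 2R2
Branch closes: q and ~q both at 1.
Every branch of the negation's tableau closes; the branch above is one of them.

Valid in S5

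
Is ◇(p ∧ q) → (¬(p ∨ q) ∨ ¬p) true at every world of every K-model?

Tableau for the negation ¬(◇(p ∧ q) → (¬(p ∨ q) ∨ ¬p)):
1. ¬(◇(p ∧ q) → (¬(p ∨ q) ∨ ¬p)), w0
2. ◇(p ∧ q), w0
3. ¬(¬(p ∨ q) ∨ ¬p), w0
4. p ∨ q, w0
5. p, w0
6. q, w0
7. p ∧ q, w1
8. p, w1
9. q, w1
Accessibility: w0Rw1
The negation has an open branch (countermodel exists).

Not valid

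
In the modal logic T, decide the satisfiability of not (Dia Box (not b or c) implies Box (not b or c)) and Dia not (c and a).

Satisfiable

1. not (Dia Box (not b or c) implies Box (not b or c)) and Dia not (c and a), w0
2. not (Dia Box (not b or c) implies Box (not b or c)), w0
3. Dia not (c and a), w0
4. Dia Box (not b or c), w0
5. not Box (not b or c), w0
6. not (c and a), w1
7. not a, w1
8. Box (not b or c), w2
9. not b or c, w2
10. c, w2
11. not (not b or c), w3
12. b, w3
13. not c, w3
Accessibility: w0Rw0, w0Rw1, w0Rw2, w0Rw3, w1Rw1, w2Rw2, w3Rw3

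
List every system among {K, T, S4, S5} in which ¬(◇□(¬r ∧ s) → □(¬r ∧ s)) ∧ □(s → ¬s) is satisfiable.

K

K-tableau for the formula:
1. ¬(◇□(¬r ∧ s) → □(¬r ∧ s)) ∧ □(s → ¬s), w0
2. ¬(◇□(¬r ∧ s) → □(¬r ∧ s)), w0
3. □(s → ¬s), w0
4. ◇□(¬r ∧ s), w0
5. ¬□(¬r ∧ s), w0
6. □(¬r ∧ s), w1
7. s → ¬s, w1
8. ¬s, w1
9. ¬(¬r ∧ s), w2
10. s → ¬s, w2
11. ¬s, w2
Accessibility: w0Rw1, w0Rw2
Complete open branch: satisfiable in K.
T-tableau for the formula:
1. ¬(◇□(¬r ∧ s) → □(¬r ∧ s)) ∧ □(s → ¬s), w0
2. ¬(◇□(¬r ∧ s) → □(¬r ∧ s)), w0
3. □(s → ¬s), w0
4. ◇□(¬r ∧ s), w0
5. ¬□(¬r ∧ s), w0
6. s → ¬s, w0
7. ¬s, w0
8. □(¬r ∧ s), w1
9. s → ¬s, w1
10. ¬r ∧ s, w1
11. ¬r, w1
12. s, w1
13. ¬s, w1
Accessibility: w0Rw0, w0Rw1, w1Rw1
Branch closes: s and ¬s both at w1.
Every branch closes (one shown): unsatisfiable in T, hence also in S4, S5 (every S4/S5-frame is a T-frame).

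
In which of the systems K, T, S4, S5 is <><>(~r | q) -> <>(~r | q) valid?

S4, S5

T-tableau for the negation ~(<><>(~r | q) -> <>(~r | q)):
1. ~(<><>(~r | q) -> <>(~r | q)), 0
2. <><>(~r | q), 0
3. ~<>(~r | q), 0
4. ~(~r | q), 0
5. r, 0
6. ~q, 0
7. <>(~r | q), 1
8. ~(~r | q), 1
9. r, 1
10. ~q, 1
11. ~r | q, 2
12. q, 2
Accessibility: 0R0, 0R1, 1R1, 1R2, 2R2
Complete open branch: countermodel on a T-frame, so not valid in T, nor in K (the same frame is also a K-frame).
S4-tableau for the negation ~(<><>(~r | q) -> <>(~r | q)):
1. ~(<><>(~r | q) -> <>(~r | q)), 0
2. <><>(~r | q), 0
3. ~<>(~r | q), 0
4. ~(~r | q), 0
5. r, 0
6. ~q, 0
7. <>(~r | q), 1
8. ~(~r | q), 1
9. r, 1
10. ~q, 1
11. ~r | q, 2
12. ~(~r | q), 2
13. r, 2
14. ~q, 2
15. q, 2
Accessibility: 0R0, 0R1, 0R2, 1R1, 1R2, 2R2
Branch closes: q and ~q both at 2.
Every branch closes (one shown): valid in S4, hence also in S5 (every theorem of S4 is a theorem of S5).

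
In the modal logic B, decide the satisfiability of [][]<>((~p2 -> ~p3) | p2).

Yes, satisfiable

1. [][]<>((~p2 -> ~p3) | p2), 0
2. []<>((~p2 -> ~p3) | p2), 0   [[]-rule on 1 via 0R0]
3. <>((~p2 -> ~p3) | p2), 0   [[]-rule on 2 via 0R0]
4. (~p2 -> ~p3) | p2, 1   [<>-rule on 3: fresh world 1, 0R1]
5. []<>((~p2 -> ~p3) | p2), 1   [[]-rule on 1 via 0R1]
6. <>((~p2 -> ~p3) | p2), 1   [[]-rule on 2 via 0R1]
7. p2, 1   [|-rule on 4 (branches; this branch)]
8. (~p2 -> ~p3) | p2, 2   [<>-rule on 6: fresh world 2, 1R2]
9. <>((~p2 -> ~p3) | p2), 2   [[]-rule on 5 via 1R2]
10. p2, 2   [|-rule on 8 (branches; this branch)]
11. (~p2 -> ~p3) | p2, 3   [<>-rule on 9: fresh world 3, 2R3]
12. p2, 3   [|-rule on 11 (branches; this branch)]
Accessibility: 0R0, 0R1, 1R0, 1R1, 1R2, 2R1, 2R2, 2R3, 3R2, 3R3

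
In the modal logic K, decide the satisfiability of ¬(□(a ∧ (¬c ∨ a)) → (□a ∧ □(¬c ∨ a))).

1. ¬(□(a ∧ (¬c ∨ a)) → (□a ∧ □(¬c ∨ a))), 0
2. □(a ∧ (¬c ∨ a)), 0   [¬→-rule on 1]
3. ¬(□a ∧ □(¬c ∨ a)), 0   [¬→-rule on 1]
4. ¬□(¬c ∨ a), 0   [¬∧-rule on 3 (branches; this branch)]
5. ¬(¬c ∨ a), 1   [¬□-rule on 4: fresh world 1, 0R1]
6. c, 1   [¬∨-rule on 5]
7. ¬a, 1   [¬∨-rule on 5]
8. a ∧ (¬c ∨ a), 1   [□-rule on 2 via 0R1]
9. a, 1   [∧-rule on 8]
10. ¬c ∨ a, 1   [∧-rule on 8]
Accessibility: 0R1
Branch closes: a and ¬a both at 1.
(One branch shown.) All branches close.

Unsatisfiable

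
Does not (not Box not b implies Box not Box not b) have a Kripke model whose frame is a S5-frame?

1. not (not Box not b implies Box not Box not b), 0
2. not Box not b, 0
3. not Box not Box not b, 0
4. b, 1
5. Box not b, 2
6. not b, 0
7. not b, 1
Accessibility: 0R0, 0R1, 0R2, 1R0, 1R1, 1R2, 2R0, 2R1, 2R2
Branch closes: b and not b both at 1.
Every branch closes; the branch above is one of them.

Unsatisfiable (every branch closes)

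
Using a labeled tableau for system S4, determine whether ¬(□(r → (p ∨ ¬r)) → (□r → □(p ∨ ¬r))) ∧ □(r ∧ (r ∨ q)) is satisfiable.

Unsatisfiable

1. ¬(□(r → (p ∨ ¬r)) → (□r → □(p ∨ ¬r))) ∧ □(r ∧ (r ∨ q)), u
2. ¬(□(r → (p ∨ ¬r)) → (□r → □(p ∨ ¬r))), u
3. □(r ∧ (r ∨ q)), u
4. □(r → (p ∨ ¬r)), u
5. ¬(□r → □(p ∨ ¬r)), u
6. □r, u
7. ¬□(p ∨ ¬r), u
8. r ∧ (r ∨ q), u
9. r, u
10. r ∨ q, u
11. r → (p ∨ ¬r), u
12. q, u
13. p ∨ ¬r, u
14. p, u
15. ¬(p ∨ ¬r), v
16. ¬p, v
17. r, v
18. r ∧ (r ∨ q), v
19. r ∨ q, v
20. r → (p ∨ ¬r), v
21. q, v
22. p ∨ ¬r, v
23. ¬r, v
Accessibility: uRu, uRv, vRv
Branch closes: r and ¬r both at v.
(One branch shown.) All branches close.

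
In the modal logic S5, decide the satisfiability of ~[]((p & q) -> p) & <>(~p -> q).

Unsatisfiable (every branch closes)

1. ~[]((p & q) -> p) & <>(~p -> q), w0
2. ~[]((p & q) -> p), w0
3. <>(~p -> q), w0
4. ~((p & q) -> p), w1
5. p & q, w1
6. ~p, w1
7. p, w1
8. q, w1
Accessibility: w0Rw0, w0Rw1, w1Rw0, w1Rw1
Branch closes: p and ~p both at w1.
All branches of the tableau close; one closing branch shown above.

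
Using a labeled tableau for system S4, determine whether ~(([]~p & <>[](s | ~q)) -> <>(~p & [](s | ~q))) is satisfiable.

Unsatisfiable (every branch closes)

1. ~(([]~p & <>[](s | ~q)) -> <>(~p & [](s | ~q))), 0
2. []~p & <>[](s | ~q), 0   [~->-rule on 1]
3. ~<>(~p & [](s | ~q)), 0   [~->-rule on 1]
4. []~p, 0   [&-rule on 2]
5. <>[](s | ~q), 0   [&-rule on 2]
6. ~(~p & [](s | ~q)), 0   [~<>-rule on 3 via 0R0]
7. ~p, 0   [[]-rule on 4 via 0R0]
8. ~[](s | ~q), 0   [~&-rule on 6 (branches; this branch)]
9. [](s | ~q), 1   [<>-rule on 5: fresh world 1, 0R1]
10. ~(~p & [](s | ~q)), 1   [~<>-rule on 3 via 0R1]
11. ~p, 1   [[]-rule on 4 via 0R1]
12. s | ~q, 1   [[]-rule on 9 via 1R1]
13. ~[](s | ~q), 1   [~&-rule on 10 (branches; this branch)]
14. ~q, 1   [|-rule on 12 (branches; this branch)]
15. ~(s | ~q), 2   [~[]-rule on 8: fresh world 2, 0R2]
16. ~s, 2   [~|-rule on 15]
17. q, 2   [~|-rule on 15]
18. ~(~p & [](s | ~q)), 2   [~<>-rule on 3 via 0R2]
19. ~p, 2   [[]-rule on 4 via 0R2]
20. ~[](s | ~q), 2   [~&-rule on 18 (branches; this branch)]
21. ~(s | ~q), 3   [~[]-rule on 13: fresh world 3, 1R3]
22. ~s, 3   [~|-rule on 21]
23. q, 3   [~|-rule on 21]
24. ~(~p & [](s | ~q)), 3   [~<>-rule on 3 via 0R3]
25. ~p, 3   [[]-rule on 4 via 0R3]
26. s | ~q, 3   [[]-rule on 9 via 1R3]
27. ~[](s | ~q), 3   [~&-rule on 24 (branches; this branch)]
28. ~q, 3   [|-rule on 26 (branches; this branch)]
Accessibility: 0R0, 0R1, 0R2, 0R3, 1R1, 1R3, 2R2, 3R3
Branch closes: q and ~q both at 3.
Every branch closes; the branch above is one of them.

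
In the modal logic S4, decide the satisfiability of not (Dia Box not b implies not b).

Satisfiable

1. not (Dia Box not b implies not b), u
2. Dia Box not b, u   [neg-implies-rule on 1]
3. b, u   [neg-implies-rule on 1]
4. Box not b, v   [Dia-rule on 2: fresh world v, uRv]
5. not b, v   [Box-rule on 4 via vRv]
Accessibility: uRu, uRv, vRv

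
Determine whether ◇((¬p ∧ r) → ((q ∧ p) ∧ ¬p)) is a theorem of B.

Tableau for the negation ¬◇((¬p ∧ r) → ((q ∧ p) ∧ ¬p)):
1. ¬◇((¬p ∧ r) → ((q ∧ p) ∧ ¬p)), 0
2. ¬((¬p ∧ r) → ((q ∧ p) ∧ ¬p)), 0
3. ¬p ∧ r, 0
4. ¬((q ∧ p) ∧ ¬p), 0
5. ¬p, 0
6. r, 0
7. ¬(q ∧ p), 0
Accessibility: 0R0
The negation has an open branch (countermodel exists).

Not valid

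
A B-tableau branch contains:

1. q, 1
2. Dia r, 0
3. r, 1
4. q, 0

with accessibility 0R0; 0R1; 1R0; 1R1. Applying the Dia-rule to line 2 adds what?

a fresh world 2 with 0R2, and r at 2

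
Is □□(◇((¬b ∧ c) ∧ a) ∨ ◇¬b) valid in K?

No, not valid

Tableau for the negation ¬□□(◇((¬b ∧ c) ∧ a) ∨ ◇¬b):
1. ¬□□(◇((¬b ∧ c) ∧ a) ∨ ◇¬b), w0
2. ¬□(◇((¬b ∧ c) ∧ a) ∨ ◇¬b), w1   [¬□-rule on 1: fresh world w1, w0Rw1]
3. ¬(◇((¬b ∧ c) ∧ a) ∨ ◇¬b), w2   [¬□-rule on 2: fresh world w2, w1Rw2]
4. ¬◇((¬b ∧ c) ∧ a), w2   [¬∨-rule on 3]
5. ¬◇¬b, w2   [¬∨-rule on 3]
Accessibility: w0Rw1, w1Rw2
The negation has an open branch (countermodel exists).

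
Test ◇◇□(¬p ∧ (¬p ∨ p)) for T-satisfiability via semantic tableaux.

Yes, satisfiable

1. ◇◇□(¬p ∧ (¬p ∨ p)), w0
2. ◇□(¬p ∧ (¬p ∨ p)), w1
3. □(¬p ∧ (¬p ∨ p)), w2
4. ¬p ∧ (¬p ∨ p), w2
5. ¬p, w2
6. ¬p ∨ p, w2
Accessibility: w0Rw0, w0Rw1, w1Rw1, w1Rw2, w2Rw2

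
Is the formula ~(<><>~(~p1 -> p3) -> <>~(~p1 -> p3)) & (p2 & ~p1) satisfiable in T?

Satisfiable

1. ~(<><>~(~p1 -> p3) -> <>~(~p1 -> p3)) & (p2 & ~p1), 0
2. ~(<><>~(~p1 -> p3) -> <>~(~p1 -> p3)), 0   [&-rule on 1]
3. p2 & ~p1, 0   [&-rule on 1]
4. <><>~(~p1 -> p3), 0   [~->-rule on 2]
5. ~<>~(~p1 -> p3), 0   [~->-rule on 2]
6. p2, 0   [&-rule on 3]
7. ~p1, 0   [&-rule on 3]
8. ~p1 -> p3, 0   [~<>-rule on 5 via 0R0]
9. p3, 0   [->-rule on 8 (branches; this branch)]
10. <>~(~p1 -> p3), 1   [<>-rule on 4: fresh world 1, 0R1]
11. ~p1 -> p3, 1   [~<>-rule on 5 via 0R1]
12. p3, 1   [->-rule on 11 (branches; this branch)]
13. ~(~p1 -> p3), 2   [<>-rule on 10: fresh world 2, 1R2]
14. ~p1, 2   [~->-rule on 13]
15. ~p3, 2   [~->-rule on 13]
Accessibility: 0R0, 0R1, 1R1, 1R2, 2R2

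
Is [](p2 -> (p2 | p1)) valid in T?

Valid in T

Tableau for the negation ~[](p2 -> (p2 | p1)):
1. ~[](p2 -> (p2 | p1)), u
2. ~(p2 -> (p2 | p1)), v
3. p2, v
4. ~(p2 | p1), v
5. ~p2, v
6. ~p1, v
Accessibility: uRu, uRv, vRv
Branch closes: p2 and ~p2 both at v.
All branches of the negation close; one closing branch shown above.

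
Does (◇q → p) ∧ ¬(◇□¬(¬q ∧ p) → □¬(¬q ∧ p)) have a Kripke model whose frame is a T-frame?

Satisfiable

1. (◇q → p) ∧ ¬(◇□¬(¬q ∧ p) → □¬(¬q ∧ p)), w0
2. ◇q → p, w0   [∧-rule on 1]
3. ¬(◇□¬(¬q ∧ p) → □¬(¬q ∧ p)), w0   [∧-rule on 1]
4. ◇□¬(¬q ∧ p), w0   [¬→-rule on 3]
5. ¬□¬(¬q ∧ p), w0   [¬→-rule on 3]
6. p, w0   [→-rule on 2 (branches; this branch)]
7. □¬(¬q ∧ p), w1   [◇-rule on 4: fresh world w1, w0Rw1]
8. ¬(¬q ∧ p), w1   [□-rule on 7 via w1Rw1]
9. ¬p, w1   [¬∧-rule on 8 (branches; this branch)]
10. ¬q ∧ p, w2   [¬□-rule on 5: fresh world w2, w0Rw2]
11. ¬q, w2   [∧-rule on 10]
12. p, w2   [∧-rule on 10]
Accessibility: w0Rw0, w0Rw1, w0Rw2, w1Rw1, w2Rw2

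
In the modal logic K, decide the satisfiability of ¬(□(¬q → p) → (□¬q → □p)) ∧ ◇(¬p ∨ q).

Unsatisfiable (every branch closes)

1. ¬(□(¬q → p) → (□¬q → □p)) ∧ ◇(¬p ∨ q), u
2. ¬(□(¬q → p) → (□¬q → □p)), u
3. ◇(¬p ∨ q), u
4. □(¬q → p), u
5. ¬(□¬q → □p), u
6. □¬q, u
7. ¬□p, u
8. ¬p ∨ q, v
9. ¬q → p, v
10. ¬q, v
11. ¬p, v
12. p, v
Accessibility: uRv
Branch closes: p and ¬p both at v.
All branches of the tableau close; one closing branch shown above.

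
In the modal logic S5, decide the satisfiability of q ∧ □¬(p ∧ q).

1. q ∧ □¬(p ∧ q), 0
2. q, 0
3. □¬(p ∧ q), 0
4. ¬(p ∧ q), 0
5. ¬p, 0
Accessibility: 0R0

Satisfiable (open branch found)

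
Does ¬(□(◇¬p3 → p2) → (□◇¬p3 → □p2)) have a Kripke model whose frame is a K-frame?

No, unsatisfiable

1. ¬(□(◇¬p3 → p2) → (□◇¬p3 → □p2)), w0
2. □(◇¬p3 → p2), w0   [¬→-rule on 1]
3. ¬(□◇¬p3 → □p2), w0   [¬→-rule on 1]
4. □◇¬p3, w0   [¬→-rule on 3]
5. ¬□p2, w0   [¬→-rule on 3]
6. ¬p2, w1   [¬□-rule on 5: fresh world w1, w0Rw1]
7. ◇¬p3 → p2, w1   [□-rule on 2 via w0Rw1]
8. ◇¬p3, w1   [□-rule on 4 via w0Rw1]
9. ¬◇¬p3, w1   [→-rule on 7 (branches; this branch)]
10. ¬p3, w2   [◇-rule on 8: fresh world w2, w1Rw2]
11. p3, w2   [¬◇-rule on 9 via w1Rw2]
Accessibility: w0Rw1, w1Rw2
Branch closes: p3 and ¬p3 both at w2.
(One branch shown.) All branches close.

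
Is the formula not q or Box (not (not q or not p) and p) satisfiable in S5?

1. not q or Box (not (not q or not p) and p), 0
2. Box (not (not q or not p) and p), 0   [or-rule on 1 (branches; this branch)]
3. not (not q or not p) and p, 0   [Box-rule on 2 via 0R0]
4. not (not q or not p), 0   [and-rule on 3]
5. p, 0   [and-rule on 3]
6. q, 0   [neg-or-rule on 4]
Accessibility: 0R0

Yes, satisfiable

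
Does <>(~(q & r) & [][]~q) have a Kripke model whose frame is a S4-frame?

1. <>(~(q & r) & [][]~q), w0
2. ~(q & r) & [][]~q, w1
3. ~(q & r), w1
4. [][]~q, w1
5. []~q, w1
6. ~q, w1
7. ~r, w1
Accessibility: w0Rw0, w0Rw1, w1Rw1

Satisfiable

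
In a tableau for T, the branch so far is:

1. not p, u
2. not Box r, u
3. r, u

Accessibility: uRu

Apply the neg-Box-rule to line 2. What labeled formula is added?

a fresh world v with uRv, and not r at v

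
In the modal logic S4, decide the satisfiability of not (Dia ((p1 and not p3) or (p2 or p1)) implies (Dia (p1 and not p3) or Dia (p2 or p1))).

Unsatisfiable (every branch closes)

1. not (Dia ((p1 and not p3) or (p2 or p1)) implies (Dia (p1 and not p3) or Dia (p2 or p1))), u
2. Dia ((p1 and not p3) or (p2 or p1)), u
3. not (Dia (p1 and not p3) or Dia (p2 or p1)), u
4. not Dia (p1 and not p3), u
5. not Dia (p2 or p1), u
6. not (p1 and not p3), u
7. not (p2 or p1), u
8. not p2, u
9. not p1, u
10. p3, u
11. (p1 and not p3) or (p2 or p1), v
12. not (p1 and not p3), v
13. not (p2 or p1), v
14. not p2, v
15. not p1, v
16. p2 or p1, v
17. p3, v
18. p1, v
Accessibility: uRu, uRv, vRv
Branch closes: p1 and not p1 both at v.
(One branch shown.) All branches close.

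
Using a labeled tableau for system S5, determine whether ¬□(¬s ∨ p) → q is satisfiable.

1. ¬□(¬s ∨ p) → q, u
2. q, u
Accessibility: uRu

Satisfiable (open branch found)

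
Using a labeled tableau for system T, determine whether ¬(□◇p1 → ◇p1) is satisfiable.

Unsatisfiable

1. ¬(□◇p1 → ◇p1), 0
2. □◇p1, 0
3. ¬◇p1, 0
4. ◇p1, 0
5. ¬p1, 0
6. p1, 1
7. ◇p1, 1
8. ¬p1, 1
Accessibility: 0R0, 0R1, 1R1
Branch closes: p1 and ¬p1 both at 1.
Every branch closes; the branch above is one of them.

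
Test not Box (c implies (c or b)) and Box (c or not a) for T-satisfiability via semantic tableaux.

Unsatisfiable (every branch closes)

1. not Box (c implies (c or b)) and Box (c or not a), 0
2. not Box (c implies (c or b)), 0
3. Box (c or not a), 0
4. c or not a, 0
5. not a, 0
6. not (c implies (c or b)), 1
7. c, 1
8. not (c or b), 1
9. not c, 1
10. not b, 1
Accessibility: 0R0, 0R1, 1R1
Branch closes: c and not c both at 1.
All branches of the tableau close; one closing branch shown above.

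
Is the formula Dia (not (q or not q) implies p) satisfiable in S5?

Satisfiable (open branch found)

1. Dia (not (q or not q) implies p), 0
2. not (q or not q) implies p, 1
3. p, 1
Accessibility: 0R0, 0R1, 1R0, 1R1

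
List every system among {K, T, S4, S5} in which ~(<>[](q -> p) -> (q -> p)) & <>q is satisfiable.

S4-tableau for the formula:
1. ~(<>[](q -> p) -> (q -> p)) & <>q, 0
2. ~(<>[](q -> p) -> (q -> p)), 0   [&-rule on 1]
3. <>q, 0   [&-rule on 1]
4. <>[](q -> p), 0   [~->-rule on 2]
5. ~(q -> p), 0   [~->-rule on 2]
6. q, 0   [~->-rule on 5]
7. ~p, 0   [~->-rule on 5]
8. q, 1   [<>-rule on 3: fresh world 1, 0R1]
9. [](q -> p), 2   [<>-rule on 4: fresh world 2, 0R2]
10. q -> p, 2   [[]-rule on 9 via 2R2]
11. p, 2   [->-rule on 10 (branches; this branch)]
Accessibility: 0R0, 0R1, 0R2, 1R1, 2R2
Complete open branch: satisfiable in S4, hence also in K, T (this S4-model is also a K-model and a T-model).
S5-tableau for the formula:
1. ~(<>[](q -> p) -> (q -> p)) & <>q, 0
2. ~(<>[](q -> p) -> (q -> p)), 0   [&-rule on 1]
3. <>q, 0   [&-rule on 1]
4. <>[](q -> p), 0   [~->-rule on 2]
5. ~(q -> p), 0   [~->-rule on 2]
6. q, 0   [~->-rule on 5]
7. ~p, 0   [~->-rule on 5]
8. q, 1   [<>-rule on 3: fresh world 1, 0R1]
9. [](q -> p), 2   [<>-rule on 4: fresh world 2, 0R2]
10. q -> p, 0   [[]-rule on 9 via 2R0]
11. q -> p, 1   [[]-rule on 9 via 2R1]
12. q -> p, 2   [[]-rule on 9 via 2R2]
13. p, 0   [->-rule on 10 (branches; this branch)]
Accessibility: 0R0, 0R1, 0R2, 1R0, 1R1, 1R2, 2R0, 2R1, 2R2
Branch closes: p and ~p both at 0.
Every branch closes (one shown): unsatisfiable in S5.

K, T, S4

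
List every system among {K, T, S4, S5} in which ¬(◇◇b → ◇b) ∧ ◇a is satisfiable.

K, T

T-tableau for the formula:
1. ¬(◇◇b → ◇b) ∧ ◇a, 0
2. ¬(◇◇b → ◇b), 0
3. ◇a, 0
4. ◇◇b, 0
5. ¬◇b, 0
6. ¬b, 0
7. a, 1
8. ¬b, 1
9. ◇b, 2
10. ¬b, 2
11. b, 3
Accessibility: 0R0, 0R1, 0R2, 1R1, 2R2, 2R3, 3R3
Complete open branch: satisfiable in T, hence also in K (this T-model is also a K-model).
S4-tableau for the formula:
1. ¬(◇◇b → ◇b) ∧ ◇a, 0
2. ¬(◇◇b → ◇b), 0
3. ◇a, 0
4. ◇◇b, 0
5. ¬◇b, 0
6. ¬b, 0
7. a, 1
8. ¬b, 1
9. ◇b, 2
10. ¬b, 2
11. b, 3
12. ¬b, 3
Accessibility: 0R0, 0R1, 0R2, 0R3, 1R1, 2R2, 2R3, 3R3
Branch closes: b and ¬b both at 3.
Every branch closes (one shown): unsatisfiable in S4, hence also in S5 (every S5-frame is an S4-frame).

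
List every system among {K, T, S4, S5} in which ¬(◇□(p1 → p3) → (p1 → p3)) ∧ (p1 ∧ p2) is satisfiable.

K, T, S4

S4-tableau for the formula:
1. ¬(◇□(p1 → p3) → (p1 → p3)) ∧ (p1 ∧ p2), 0
2. ¬(◇□(p1 → p3) → (p1 → p3)), 0   [∧-rule on 1]
3. p1 ∧ p2, 0   [∧-rule on 1]
4. ◇□(p1 → p3), 0   [¬→-rule on 2]
5. ¬(p1 → p3), 0   [¬→-rule on 2]
6. p1, 0   [∧-rule on 3]
7. p2, 0   [∧-rule on 3]
8. ¬p3, 0   [¬→-rule on 5]
9. □(p1 → p3), 1   [◇-rule on 4: fresh world 1, 0R1]
10. p1 → p3, 1   [□-rule on 9 via 1R1]
11. p3, 1   [→-rule on 10 (branches; this branch)]
Accessibility: 0R0, 0R1, 1R1
Complete open branch: satisfiable in S4, hence also in K, T (this S4-model is also a K-model and a T-model).
S5-tableau for the formula:
1. ¬(◇□(p1 → p3) → (p1 → p3)) ∧ (p1 ∧ p2), 0
2. ¬(◇□(p1 → p3) → (p1 → p3)), 0   [∧-rule on 1]
3. p1 ∧ p2, 0   [∧-rule on 1]
4. ◇□(p1 → p3), 0   [¬→-rule on 2]
5. ¬(p1 → p3), 0   [¬→-rule on 2]
6. p1, 0   [∧-rule on 3]
7. p2, 0   [∧-rule on 3]
8. ¬p3, 0   [¬→-rule on 5]
9. □(p1 → p3), 1   [◇-rule on 4: fresh world 1, 0R1]
10. p1 → p3, 0   [□-rule on 9 via 1R0]
11. p1 → p3, 1   [□-rule on 9 via 1R1]
12. p3, 0   [→-rule on 10 (branches; this branch)]
Accessibility: 0R0, 0R1, 1R0, 1R1
Branch closes: p3 and ¬p3 both at 0.
Every branch closes (one shown): unsatisfiable in S5.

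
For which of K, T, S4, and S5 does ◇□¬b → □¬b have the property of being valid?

S5-tableau for the negation ¬(◇□¬b → □¬b):
1. ¬(◇□¬b → □¬b), w0
2. ◇□¬b, w0   [¬→-rule on 1]
3. ¬□¬b, w0   [¬→-rule on 1]
4. □¬b, w1   [◇-rule on 2: fresh world w1, w0Rw1]
5. ¬b, w0   [□-rule on 4 via w1Rw0]
6. ¬b, w1   [□-rule on 4 via w1Rw1]
7. b, w2   [¬□-rule on 3: fresh world w2, w0Rw2]
8. ¬b, w2   [□-rule on 4 via w1Rw2]
Accessibility: w0Rw0, w0Rw1, w0Rw2, w1Rw0, w1Rw1, w1Rw2, w2Rw0, w2Rw1, w2Rw2
Branch closes: b and ¬b both at w2.
Every branch closes (one shown): valid in S5.
S4-tableau for the negation ¬(◇□¬b → □¬b):
1. ¬(◇□¬b → □¬b), w0
2. ◇□¬b, w0   [¬→-rule on 1]
3. ¬□¬b, w0   [¬→-rule on 1]
4. □¬b, w1   [◇-rule on 2: fresh world w1, w0Rw1]
5. ¬b, w1   [□-rule on 4 via w1Rw1]
6. b, w2   [¬□-rule on 3: fresh world w2, w0Rw2]
Accessibility: w0Rw0, w0Rw1, w0Rw2, w1Rw1, w2Rw2
Complete open branch: countermodel on an S4-frame, so not valid in S4, nor in K, T (the same frame is also a K-frame and a T-frame).

S5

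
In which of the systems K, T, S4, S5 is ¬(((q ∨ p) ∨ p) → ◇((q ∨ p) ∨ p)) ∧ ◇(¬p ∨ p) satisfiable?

K-tableau for the formula:
1. ¬(((q ∨ p) ∨ p) → ◇((q ∨ p) ∨ p)) ∧ ◇(¬p ∨ p), w0
2. ¬(((q ∨ p) ∨ p) → ◇((q ∨ p) ∨ p)), w0
3. ◇(¬p ∨ p), w0
4. (q ∨ p) ∨ p, w0
5. ¬◇((q ∨ p) ∨ p), w0
6. p, w0
7. ¬p ∨ p, w1
8. ¬((q ∨ p) ∨ p), w1
9. ¬(q ∨ p), w1
10. ¬p, w1
11. ¬q, w1
Accessibility: w0Rw1
Complete open branch: satisfiable in K.
T-tableau for the formula:
1. ¬(((q ∨ p) ∨ p) → ◇((q ∨ p) ∨ p)) ∧ ◇(¬p ∨ p), w0
2. ¬(((q ∨ p) ∨ p) → ◇((q ∨ p) ∨ p)), w0
3. ◇(¬p ∨ p), w0
4. (q ∨ p) ∨ p, w0
5. ¬◇((q ∨ p) ∨ p), w0
6. ¬((q ∨ p) ∨ p), w0
7. ¬(q ∨ p), w0
8. ¬p, w0
9. ¬q, w0
10. q ∨ p, w0
11. p, w0
Accessibility: w0Rw0
Branch closes: p and ¬p both at w0.
Every branch closes (one shown): unsatisfiable in T, hence also in S4, S5 (every S4/S5-frame is a T-frame).

K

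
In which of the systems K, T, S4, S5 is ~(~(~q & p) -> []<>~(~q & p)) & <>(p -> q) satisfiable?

K, T, S4

S4-tableau for the formula:
1. ~(~(~q & p) -> []<>~(~q & p)) & <>(p -> q), u
2. ~(~(~q & p) -> []<>~(~q & p)), u   [&-rule on 1]
3. <>(p -> q), u   [&-rule on 1]
4. ~(~q & p), u   [~->-rule on 2]
5. ~[]<>~(~q & p), u   [~->-rule on 2]
6. ~p, u   [~&-rule on 4 (branches; this branch)]
7. p -> q, v   [<>-rule on 3: fresh world v, uRv]
8. q, v   [->-rule on 7 (branches; this branch)]
9. ~<>~(~q & p), w   [~[]-rule on 5: fresh world w, uRw]
10. ~q & p, w   [~<>-rule on 9 via wRw]
11. ~q, w   [&-rule on 10]
12. p, w   [&-rule on 10]
Accessibility: uRu, uRv, uRw, vRv, wRw
Complete open branch: satisfiable in S4, hence also in K, T (this S4-model is also a K-model and a T-model).
S5-tableau for the formula:
1. ~(~(~q & p) -> []<>~(~q & p)) & <>(p -> q), u
2. ~(~(~q & p) -> []<>~(~q & p)), u   [&-rule on 1]
3. <>(p -> q), u   [&-rule on 1]
4. ~(~q & p), u   [~->-rule on 2]
5. ~[]<>~(~q & p), u   [~->-rule on 2]
6. ~p, u   [~&-rule on 4 (branches; this branch)]
7. p -> q, v   [<>-rule on 3: fresh world v, uRv]
8. q, v   [->-rule on 7 (branches; this branch)]
9. ~<>~(~q & p), w   [~[]-rule on 5: fresh world w, uRw]
10. ~q & p, u   [~<>-rule on 9 via wRu]
11. ~q, u   [&-rule on 10]
12. p, u   [&-rule on 10]
Accessibility: uRu, uRv, uRw, vRu, vRv, vRw, wRu, wRv, wRw
Branch closes: p and ~p both at u.
Every branch closes (one shown): unsatisfiable in S5.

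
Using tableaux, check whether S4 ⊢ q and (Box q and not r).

Tableau for the negation not (q and (Box q and not r)):
1. not (q and (Box q and not r)), 0
2. not (Box q and not r), 0
3. r, 0
Accessibility: 0R0
The negation has an open branch (countermodel exists).

Not valid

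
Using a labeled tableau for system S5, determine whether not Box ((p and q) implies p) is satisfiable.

Unsatisfiable (every branch closes)

1. not Box ((p and q) implies p), w0
2. not ((p and q) implies p), w1   [neg-Box-rule on 1: fresh world w1, w0Rw1]
3. p and q, w1   [neg-implies-rule on 2]
4. not p, w1   [neg-implies-rule on 2]
5. p, w1   [and-rule on 3]
6. q, w1   [and-rule on 3]
Accessibility: w0Rw0, w0Rw1, w1Rw0, w1Rw1
Branch closes: p and not p both at w1.
Every branch closes; the branch above is one of them.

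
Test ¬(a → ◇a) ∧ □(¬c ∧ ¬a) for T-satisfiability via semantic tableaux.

Unsatisfiable

1. ¬(a → ◇a) ∧ □(¬c ∧ ¬a), 0
2. ¬(a → ◇a), 0
3. □(¬c ∧ ¬a), 0
4. a, 0
5. ¬◇a, 0
6. ¬c ∧ ¬a, 0
7. ¬c, 0
8. ¬a, 0
Accessibility: 0R0
Branch closes: a and ¬a both at 0.
All branches of the tableau close; one closing branch shown above.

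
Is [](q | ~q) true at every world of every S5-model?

Tableau for the negation ~[](q | ~q):
1. ~[](q | ~q), u
2. ~(q | ~q), v   [~[]-rule on 1: fresh world v, uRv]
3. ~q, v   [~|-rule on 2]
4. q, v   [~|-rule on 2]
Accessibility: uRu, uRv, vRu, vRv
Branch closes: q and ~q both at v.
Every branch of the negation's tableau closes; the branch above is one of them.

Yes, valid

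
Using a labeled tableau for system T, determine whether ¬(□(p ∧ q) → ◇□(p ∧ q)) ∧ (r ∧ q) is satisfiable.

1. ¬(□(p ∧ q) → ◇□(p ∧ q)) ∧ (r ∧ q), 0
2. ¬(□(p ∧ q) → ◇□(p ∧ q)), 0
3. r ∧ q, 0
4. □(p ∧ q), 0
5. ¬◇□(p ∧ q), 0
6. r, 0
7. q, 0
8. p ∧ q, 0
9. p, 0
10. ¬□(p ∧ q), 0
11. ¬(p ∧ q), 1
12. p ∧ q, 1
13. p, 1
14. q, 1
15. ¬□(p ∧ q), 1
16. ¬q, 1
Accessibility: 0R0, 0R1, 1R1
Branch closes: q and ¬q both at 1.
(One branch shown.) All branches close.

No, unsatisfiable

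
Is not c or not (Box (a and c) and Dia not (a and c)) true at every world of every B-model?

Tableau for the negation not (not c or not (Box (a and c) and Dia not (a and c))):
1. not (not c or not (Box (a and c) and Dia not (a and c))), u
2. c, u   [neg-or-rule on 1]
3. Box (a and c) and Dia not (a and c), u   [neg-or-rule on 1]
4. Box (a and c), u   [and-rule on 3]
5. Dia not (a and c), u   [and-rule on 3]
6. a and c, u   [Box-rule on 4 via uRu]
7. a, u   [and-rule on 6]
8. not (a and c), v   [Dia-rule on 5: fresh world v, uRv]
9. a and c, v   [Box-rule on 4 via uRv]
10. a, v   [and-rule on 9]
11. c, v   [and-rule on 9]
12. not c, v   [neg-and-rule on 8 (branches; this branch)]
Accessibility: uRu, uRv, vRu, vRv
Branch closes: c and not c both at v.
Every branch of the negation's tableau closes; the branch above is one of them.

Valid in B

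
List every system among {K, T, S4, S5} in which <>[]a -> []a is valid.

S4-tableau for the negation ~(<>[]a -> []a):
1. ~(<>[]a -> []a), u
2. <>[]a, u
3. ~[]a, u
4. []a, v
5. a, v
6. ~a, w
Accessibility: uRu, uRv, uRw, vRv, wRw
Complete open branch: countermodel on an S4-frame, so not valid in S4, nor in K, T (the same frame is also a K-frame and a T-frame).
S5-tableau for the negation ~(<>[]a -> []a):
1. ~(<>[]a -> []a), u
2. <>[]a, u
3. ~[]a, u
4. []a, v
5. a, u
6. a, v
7. ~a, w
8. a, w
Accessibility: uRu, uRv, uRw, vRu, vRv, vRw, wRu, wRv, wRw
Branch closes: a and ~a both at w.
Every branch closes (one shown): valid in S5.

S5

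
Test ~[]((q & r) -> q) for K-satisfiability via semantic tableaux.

1. ~[]((q & r) -> q), w0
2. ~((q & r) -> q), w1
3. q & r, w1
4. ~q, w1
5. q, w1
6. r, w1
Accessibility: w0Rw1
Branch closes: q and ~q both at w1.
Every branch closes; the branch above is one of them.

Unsatisfiable (every branch closes)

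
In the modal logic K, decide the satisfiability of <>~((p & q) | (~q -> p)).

Satisfiable

1. <>~((p & q) | (~q -> p)), 0
2. ~((p & q) | (~q -> p)), 1   [<>-rule on 1: fresh world 1, 0R1]
3. ~(p & q), 1   [~|-rule on 2]
4. ~(~q -> p), 1   [~|-rule on 2]
5. ~q, 1   [~->-rule on 4]
6. ~p, 1   [~->-rule on 4]
Accessibility: 0R1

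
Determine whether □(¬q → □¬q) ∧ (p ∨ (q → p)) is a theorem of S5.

Tableau for the negation ¬(□(¬q → □¬q) ∧ (p ∨ (q → p))):
1. ¬(□(¬q → □¬q) ∧ (p ∨ (q → p))), 0
2. ¬(p ∨ (q → p)), 0
3. ¬p, 0
4. ¬(q → p), 0
5. q, 0
Accessibility: 0R0
The negation has an open branch (countermodel exists).

Invalid (countermodel exists)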